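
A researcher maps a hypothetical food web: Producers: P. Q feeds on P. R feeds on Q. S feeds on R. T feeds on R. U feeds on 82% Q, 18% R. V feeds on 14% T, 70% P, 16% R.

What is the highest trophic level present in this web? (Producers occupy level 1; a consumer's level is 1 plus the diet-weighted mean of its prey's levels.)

Q: 1 + 1 = 2
R: 1 + 2 = 3
S: 1 + 3 = 4
T: 1 + 3 = 4
U: 1 + (0.82×2 + 0.18×3) = 3.18
V: 1 + (0.14×4 + 0.7×1 + 0.16×3) = 2.74

4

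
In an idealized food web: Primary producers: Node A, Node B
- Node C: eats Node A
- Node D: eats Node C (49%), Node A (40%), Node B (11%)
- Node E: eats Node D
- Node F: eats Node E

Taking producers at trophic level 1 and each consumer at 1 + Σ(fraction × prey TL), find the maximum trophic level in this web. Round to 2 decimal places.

4.49

Node C: 1 + 1 = 2
Node D: 1 + (0.49×2 + 0.4×1 + 0.11×1) = 2.49
Node E: 1 + 2.49 = 3.49
Node F: 1 + 3.49 = 4.49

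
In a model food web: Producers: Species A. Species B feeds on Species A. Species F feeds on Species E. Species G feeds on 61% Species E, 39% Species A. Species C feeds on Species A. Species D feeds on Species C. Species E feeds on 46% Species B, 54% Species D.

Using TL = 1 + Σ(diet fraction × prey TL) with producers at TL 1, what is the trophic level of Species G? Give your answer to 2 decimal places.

Species B: 1 + 1 = 2
Species C: 1 + 1 = 2
Species D: 1 + 2 = 3
Species E: 1 + (0.46×2 + 0.54×3) = 3.54
Species F: 1 + 3.54 = 4.54
Species G: 1 + (0.61×3.54 + 0.39×1) = 3.5494

3.55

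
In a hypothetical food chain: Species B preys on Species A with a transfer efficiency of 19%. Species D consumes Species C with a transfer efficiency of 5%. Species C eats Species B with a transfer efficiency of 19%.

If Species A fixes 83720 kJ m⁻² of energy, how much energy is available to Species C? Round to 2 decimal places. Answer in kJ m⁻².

Species B: 83720 × 0.19 = 15906.8 kJ m⁻²
Species C: 15906.8 × 0.19 = 3022.292 kJ m⁻²

3022.29 kJ m⁻²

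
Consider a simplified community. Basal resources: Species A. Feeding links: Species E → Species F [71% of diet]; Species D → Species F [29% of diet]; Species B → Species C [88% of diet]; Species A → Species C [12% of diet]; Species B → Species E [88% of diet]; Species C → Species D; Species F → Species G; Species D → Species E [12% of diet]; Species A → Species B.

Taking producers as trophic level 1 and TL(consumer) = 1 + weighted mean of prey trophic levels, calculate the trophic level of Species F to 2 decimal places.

Species B: 1 + 1 = 2
Species C: 1 + (0.88×2 + 0.12×1) = 2.88
Species D: 1 + 2.88 = 3.88
Species E: 1 + (0.12×3.88 + 0.88×2) = 3.2256
Species F: 1 + (0.29×3.88 + 0.71×3.2256) = 4.415376
Species G: 1 + 4.415376 = 5.415376

4.42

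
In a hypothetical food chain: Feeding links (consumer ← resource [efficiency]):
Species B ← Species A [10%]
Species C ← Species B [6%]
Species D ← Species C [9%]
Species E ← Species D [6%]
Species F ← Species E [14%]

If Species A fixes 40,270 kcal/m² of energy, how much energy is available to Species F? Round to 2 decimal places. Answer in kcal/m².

Species B: 40270 × 0.1 = 4027 kcal/m²
Species C: 4027 × 0.06 = 241.62 kcal/m²
Species D: 241.62 × 0.09 = 21.7458 kcal/m²
Species E: 21.7458 × 0.06 = 1.304748 kcal/m²
Species F: 1.304748 × 0.14 = 0.18266472 kcal/m²

0.18 kcal/m²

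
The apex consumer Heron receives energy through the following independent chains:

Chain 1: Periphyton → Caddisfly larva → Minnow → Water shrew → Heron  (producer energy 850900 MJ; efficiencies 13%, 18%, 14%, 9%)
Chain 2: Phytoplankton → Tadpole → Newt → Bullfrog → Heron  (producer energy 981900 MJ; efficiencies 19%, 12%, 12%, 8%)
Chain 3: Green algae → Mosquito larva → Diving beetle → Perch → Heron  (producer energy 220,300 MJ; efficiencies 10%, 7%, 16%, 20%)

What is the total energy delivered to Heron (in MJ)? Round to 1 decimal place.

Chain 1: 850900 × 0.13 × 0.18 × 0.14 × 0.09 = 250.879356 MJ
Chain 2: 981900 × 0.19 × 0.12 × 0.12 × 0.08 = 214.918272 MJ
Chain 3: 220300 × 0.1 × 0.07 × 0.16 × 0.2 = 49.3472 MJ
Total at Heron: 250.879356 + 214.918272 + 49.3472 = 515.144828 MJ

515.1 MJ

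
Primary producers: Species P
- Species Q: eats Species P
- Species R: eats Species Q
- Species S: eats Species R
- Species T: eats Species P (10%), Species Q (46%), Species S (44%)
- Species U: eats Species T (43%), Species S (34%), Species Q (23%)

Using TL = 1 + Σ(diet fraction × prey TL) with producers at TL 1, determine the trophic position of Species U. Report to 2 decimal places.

Species Q: 1 + 1 = 2
Species R: 1 + 2 = 3
Species S: 1 + 3 = 4
Species T: 1 + (0.1×1 + 0.46×2 + 0.44×4) = 3.78
Species U: 1 + (0.43×3.78 + 0.34×4 + 0.23×2) = 4.4454

4.45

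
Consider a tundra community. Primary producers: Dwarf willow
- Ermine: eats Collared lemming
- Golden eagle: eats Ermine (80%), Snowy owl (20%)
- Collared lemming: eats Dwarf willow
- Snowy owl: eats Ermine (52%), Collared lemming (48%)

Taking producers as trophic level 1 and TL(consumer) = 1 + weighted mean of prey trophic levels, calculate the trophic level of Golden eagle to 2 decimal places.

4.10

Collared lemming: 1 + 1 = 2
Ermine: 1 + 2 = 3
Snowy owl: 1 + (0.52×3 + 0.48×2) = 3.52
Golden eagle: 1 + (0.8×3 + 0.2×3.52) = 4.104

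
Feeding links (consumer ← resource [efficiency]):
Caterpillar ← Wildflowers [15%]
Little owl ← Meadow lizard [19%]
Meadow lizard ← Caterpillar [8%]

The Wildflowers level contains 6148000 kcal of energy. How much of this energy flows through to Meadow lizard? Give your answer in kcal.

Caterpillar: 6148000 × 0.15 = 922200 kcal
Meadow lizard: 922200 × 0.08 = 73776 kcal

73776 kcal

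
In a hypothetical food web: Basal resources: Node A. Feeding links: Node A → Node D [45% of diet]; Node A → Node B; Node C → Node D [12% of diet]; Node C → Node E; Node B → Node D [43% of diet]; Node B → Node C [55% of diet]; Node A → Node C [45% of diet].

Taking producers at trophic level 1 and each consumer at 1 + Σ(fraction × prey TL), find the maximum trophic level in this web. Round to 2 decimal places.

Node B: 1 + 1 = 2
Node C: 1 + (0.45×1 + 0.55×2) = 2.55
Node D: 1 + (0.45×1 + 0.12×2.55 + 0.43×2) = 2.616
Node E: 1 + 2.55 = 3.55

3.55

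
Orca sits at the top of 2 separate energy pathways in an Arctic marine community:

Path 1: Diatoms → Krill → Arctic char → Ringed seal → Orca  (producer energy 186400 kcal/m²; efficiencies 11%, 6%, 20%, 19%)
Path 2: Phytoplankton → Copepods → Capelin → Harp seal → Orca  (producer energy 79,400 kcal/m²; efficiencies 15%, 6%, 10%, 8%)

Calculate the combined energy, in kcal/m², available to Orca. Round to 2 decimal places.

Path 1: 186400 × 0.11 × 0.06 × 0.2 × 0.19 = 46.74912 kcal/m²
Path 2: 79400 × 0.15 × 0.06 × 0.1 × 0.08 = 5.7168 kcal/m²
Total at Orca: 46.74912 + 5.7168 = 52.46592 kcal/m²

52.47 kcal/m²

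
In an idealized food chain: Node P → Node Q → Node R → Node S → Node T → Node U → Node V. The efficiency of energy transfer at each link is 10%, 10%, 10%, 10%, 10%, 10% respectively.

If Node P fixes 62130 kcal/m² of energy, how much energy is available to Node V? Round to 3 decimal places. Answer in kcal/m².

Node Q: 62130 × 0.1 = 6213 kcal/m²
Node R: 6213 × 0.1 = 621.3 kcal/m²
Node S: 621.3 × 0.1 = 62.13 kcal/m²
Node T: 62.13 × 0.1 = 6.213 kcal/m²
Node U: 6.213 × 0.1 = 0.6213 kcal/m²
Node V: 0.6213 × 0.1 = 0.06213 kcal/m²

0.062 kcal/m²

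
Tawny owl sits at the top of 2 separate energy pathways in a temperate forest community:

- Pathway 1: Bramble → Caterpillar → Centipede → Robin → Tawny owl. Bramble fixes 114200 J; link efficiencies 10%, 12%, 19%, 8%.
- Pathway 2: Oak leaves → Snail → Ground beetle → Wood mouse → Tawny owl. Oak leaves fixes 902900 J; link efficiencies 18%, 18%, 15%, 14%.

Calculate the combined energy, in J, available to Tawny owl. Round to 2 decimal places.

635.16 J

Pathway 1: 114200 × 0.1 × 0.12 × 0.19 × 0.08 = 20.83008 J
Pathway 2: 902900 × 0.18 × 0.18 × 0.15 × 0.14 = 614.33316 J
Total at Tawny owl: 20.83008 + 614.33316 = 635.16324 J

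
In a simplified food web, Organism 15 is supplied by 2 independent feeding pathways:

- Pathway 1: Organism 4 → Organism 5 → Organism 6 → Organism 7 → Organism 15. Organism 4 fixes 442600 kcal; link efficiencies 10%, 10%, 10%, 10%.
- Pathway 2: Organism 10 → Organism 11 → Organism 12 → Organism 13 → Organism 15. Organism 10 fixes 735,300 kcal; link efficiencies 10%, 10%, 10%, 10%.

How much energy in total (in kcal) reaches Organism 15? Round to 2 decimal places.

117.79 kcal

Pathway 1: 442600 × 0.1 × 0.1 × 0.1 × 0.1 = 44.26 kcal
Pathway 2: 735300 × 0.1 × 0.1 × 0.1 × 0.1 = 73.53 kcal
Total at Organism 15: 44.26 + 73.53 = 117.79 kcal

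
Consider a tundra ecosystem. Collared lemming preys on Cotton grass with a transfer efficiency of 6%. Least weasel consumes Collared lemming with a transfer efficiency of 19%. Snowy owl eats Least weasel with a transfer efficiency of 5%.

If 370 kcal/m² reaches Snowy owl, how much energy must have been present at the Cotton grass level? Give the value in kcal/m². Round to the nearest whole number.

649123 kcal/m²

Cumulative transfer efficiency: 0.06 × 0.19 × 0.05 = 0.00057
Cotton grass energy = 370 / 0.00057 = 649123 kcal/m²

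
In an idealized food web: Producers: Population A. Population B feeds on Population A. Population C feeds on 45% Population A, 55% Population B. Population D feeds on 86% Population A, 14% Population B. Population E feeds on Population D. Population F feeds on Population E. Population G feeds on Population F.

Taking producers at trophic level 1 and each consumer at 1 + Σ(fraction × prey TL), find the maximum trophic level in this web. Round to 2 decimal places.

5.14

Population B: 1 + 1 = 2
Population C: 1 + (0.45×1 + 0.55×2) = 2.55
Population D: 1 + (0.86×1 + 0.14×2) = 2.14
Population E: 1 + 2.14 = 3.14
Population F: 1 + 3.14 = 4.14
Population G: 1 + 4.14 = 5.14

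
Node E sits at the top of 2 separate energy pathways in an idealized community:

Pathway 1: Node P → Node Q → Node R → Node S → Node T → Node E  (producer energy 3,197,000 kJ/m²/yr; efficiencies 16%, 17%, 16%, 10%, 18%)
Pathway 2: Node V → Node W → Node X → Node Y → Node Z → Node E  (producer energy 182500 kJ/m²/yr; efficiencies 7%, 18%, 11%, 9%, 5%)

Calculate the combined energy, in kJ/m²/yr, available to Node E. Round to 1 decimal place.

Pathway 1: 3197000 × 0.16 × 0.17 × 0.16 × 0.1 × 0.18 = 250.440192 kJ/m²/yr
Pathway 2: 182500 × 0.07 × 0.18 × 0.11 × 0.09 × 0.05 = 1.1382525 kJ/m²/yr
Total at Node E: 250.440192 + 1.1382525 = 251.5784445 kJ/m²/yr

251.6 kJ/m²/yr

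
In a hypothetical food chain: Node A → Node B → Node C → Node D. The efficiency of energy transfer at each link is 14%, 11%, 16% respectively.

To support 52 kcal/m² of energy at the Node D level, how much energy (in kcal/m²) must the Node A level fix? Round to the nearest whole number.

Cumulative transfer efficiency: 0.14 × 0.11 × 0.16 = 0.002464
Node A energy = 52 / 0.002464 = 21104 kcal/m²

21104 kcal/m²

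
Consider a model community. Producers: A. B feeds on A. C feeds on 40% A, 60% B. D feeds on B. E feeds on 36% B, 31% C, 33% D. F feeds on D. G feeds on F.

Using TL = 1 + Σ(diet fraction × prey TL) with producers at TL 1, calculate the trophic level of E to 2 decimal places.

3.52

B: 1 + 1 = 2
C: 1 + (0.4×1 + 0.6×2) = 2.6
D: 1 + 2 = 3
E: 1 + (0.36×2 + 0.31×2.6 + 0.33×3) = 3.516
F: 1 + 3 = 4
G: 1 + 4 = 5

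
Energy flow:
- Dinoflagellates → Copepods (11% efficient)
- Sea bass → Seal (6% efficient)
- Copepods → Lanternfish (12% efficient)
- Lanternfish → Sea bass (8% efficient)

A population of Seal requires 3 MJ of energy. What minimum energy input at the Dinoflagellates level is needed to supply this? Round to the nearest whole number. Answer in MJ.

Cumulative transfer efficiency: 0.11 × 0.12 × 0.08 × 0.06 = 0.00006336
Dinoflagellates energy = 3 / 0.00006336 = 47348 MJ

47348 MJ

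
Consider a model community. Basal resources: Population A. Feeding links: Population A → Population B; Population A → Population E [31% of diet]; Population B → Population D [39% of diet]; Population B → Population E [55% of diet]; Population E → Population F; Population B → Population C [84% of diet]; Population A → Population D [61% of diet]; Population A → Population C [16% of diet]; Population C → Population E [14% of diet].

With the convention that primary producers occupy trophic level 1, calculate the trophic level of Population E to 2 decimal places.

2.81

Population B: 1 + 1 = 2
Population C: 1 + (0.16×1 + 0.84×2) = 2.84
Population D: 1 + (0.39×2 + 0.61×1) = 2.39
Population E: 1 + (0.14×2.84 + 0.31×1 + 0.55×2) = 2.8076
Population F: 1 + 2.8076 = 3.8076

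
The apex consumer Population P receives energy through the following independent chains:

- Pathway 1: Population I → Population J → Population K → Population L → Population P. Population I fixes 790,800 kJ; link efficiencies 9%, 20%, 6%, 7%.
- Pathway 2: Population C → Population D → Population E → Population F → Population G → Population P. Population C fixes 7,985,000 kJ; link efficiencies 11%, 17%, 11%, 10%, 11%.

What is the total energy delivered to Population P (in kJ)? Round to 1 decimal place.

Pathway 1: 790800 × 0.09 × 0.2 × 0.06 × 0.07 = 59.78448 kJ
Pathway 2: 7985000 × 0.11 × 0.17 × 0.11 × 0.1 × 0.11 = 180.676595 kJ
Total at Population P: 59.78448 + 180.676595 = 240.461075 kJ

240.5 kJ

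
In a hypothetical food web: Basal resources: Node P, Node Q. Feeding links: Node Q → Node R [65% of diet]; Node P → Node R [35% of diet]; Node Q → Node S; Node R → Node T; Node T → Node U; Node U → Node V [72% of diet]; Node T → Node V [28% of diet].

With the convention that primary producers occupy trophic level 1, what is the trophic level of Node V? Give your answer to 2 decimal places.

4.72

Node R: 1 + (0.65×1 + 0.35×1) = 2
Node S: 1 + 1 = 2
Node T: 1 + 2 = 3
Node U: 1 + 3 = 4
Node V: 1 + (0.72×4 + 0.28×3) = 4.72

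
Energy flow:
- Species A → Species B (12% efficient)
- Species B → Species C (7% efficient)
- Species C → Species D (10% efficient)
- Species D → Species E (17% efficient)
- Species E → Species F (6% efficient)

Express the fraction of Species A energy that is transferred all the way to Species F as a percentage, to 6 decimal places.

0.000857%

Product of link efficiencies: 0.12 × 0.07 × 0.1 × 0.17 × 0.06 = 0.000008568
As a percentage: 0.000008568 × 100 = 0.000857%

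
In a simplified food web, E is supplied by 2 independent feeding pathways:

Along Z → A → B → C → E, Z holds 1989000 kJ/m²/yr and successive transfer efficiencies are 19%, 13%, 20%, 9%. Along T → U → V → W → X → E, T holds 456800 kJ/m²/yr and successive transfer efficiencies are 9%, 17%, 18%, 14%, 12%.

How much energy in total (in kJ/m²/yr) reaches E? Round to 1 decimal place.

Via Z: 1989000 × 0.19 × 0.13 × 0.2 × 0.09 = 884.3094 kJ/m²/yr
Via T: 456800 × 0.09 × 0.17 × 0.18 × 0.14 × 0.12 = 21.13485696 kJ/m²/yr
Total at E: 884.3094 + 21.13485696 = 905.44425696 kJ/m²/yr

905.4 kJ/m²/yr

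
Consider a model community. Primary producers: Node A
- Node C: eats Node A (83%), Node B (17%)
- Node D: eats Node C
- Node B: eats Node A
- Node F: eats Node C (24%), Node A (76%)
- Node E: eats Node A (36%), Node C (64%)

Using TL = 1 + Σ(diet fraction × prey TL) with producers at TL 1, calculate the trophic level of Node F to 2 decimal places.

Node B: 1 + 1 = 2
Node C: 1 + (0.83×1 + 0.17×2) = 2.17
Node D: 1 + 2.17 = 3.17
Node E: 1 + (0.36×1 + 0.64×2.17) = 2.7488
Node F: 1 + (0.24×2.17 + 0.76×1) = 2.2808

2.28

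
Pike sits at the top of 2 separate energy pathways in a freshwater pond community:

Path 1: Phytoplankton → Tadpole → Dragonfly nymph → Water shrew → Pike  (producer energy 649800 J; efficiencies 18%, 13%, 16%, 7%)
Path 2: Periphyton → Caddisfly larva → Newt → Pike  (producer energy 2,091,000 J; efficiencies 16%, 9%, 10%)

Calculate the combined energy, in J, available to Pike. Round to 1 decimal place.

Path 1: 649800 × 0.18 × 0.13 × 0.16 × 0.07 = 170.299584 J
Path 2: 2091000 × 0.16 × 0.09 × 0.1 = 3011.04 J
Total at Pike: 170.299584 + 3011.04 = 3181.339584 J

3181.3 J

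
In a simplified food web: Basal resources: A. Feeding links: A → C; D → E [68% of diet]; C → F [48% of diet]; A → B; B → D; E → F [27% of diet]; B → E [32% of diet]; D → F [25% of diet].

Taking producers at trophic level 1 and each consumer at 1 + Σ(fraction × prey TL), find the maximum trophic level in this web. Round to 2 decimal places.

B: 1 + 1 = 2
C: 1 + 1 = 2
D: 1 + 2 = 3
E: 1 + (0.32×2 + 0.68×3) = 3.68
F: 1 + (0.48×2 + 0.25×3 + 0.27×3.68) = 3.7036

3.70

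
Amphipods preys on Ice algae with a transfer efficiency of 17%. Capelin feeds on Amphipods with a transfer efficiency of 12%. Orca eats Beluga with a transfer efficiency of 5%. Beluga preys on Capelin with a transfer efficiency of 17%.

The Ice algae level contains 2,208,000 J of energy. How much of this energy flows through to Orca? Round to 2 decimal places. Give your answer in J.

Amphipods: 2208000 × 0.17 = 375360 J
Capelin: 375360 × 0.12 = 45043.2 J
Beluga: 45043.2 × 0.17 = 7657.344 J
Orca: 7657.344 × 0.05 = 382.8672 J

382.87 J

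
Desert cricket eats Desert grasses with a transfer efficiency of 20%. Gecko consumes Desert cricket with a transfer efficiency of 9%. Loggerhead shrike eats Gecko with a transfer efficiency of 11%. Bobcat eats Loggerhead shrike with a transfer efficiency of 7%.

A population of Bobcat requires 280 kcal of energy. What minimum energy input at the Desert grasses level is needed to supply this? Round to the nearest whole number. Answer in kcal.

Cumulative transfer efficiency: 0.2 × 0.09 × 0.11 × 0.07 = 0.0001386
Desert grasses energy = 280 / 0.0001386 = 2020202 kcal

2020202 kcal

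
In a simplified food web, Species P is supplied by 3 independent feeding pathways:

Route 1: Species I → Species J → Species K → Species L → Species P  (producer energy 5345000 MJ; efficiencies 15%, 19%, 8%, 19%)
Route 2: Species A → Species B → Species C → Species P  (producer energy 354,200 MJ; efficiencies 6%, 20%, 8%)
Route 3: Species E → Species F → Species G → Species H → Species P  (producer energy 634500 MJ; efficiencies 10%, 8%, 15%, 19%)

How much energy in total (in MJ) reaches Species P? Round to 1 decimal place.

2800.2 MJ

Route 1: 5345000 × 0.15 × 0.19 × 0.08 × 0.19 = 2315.454 MJ
Route 2: 354200 × 0.06 × 0.2 × 0.08 = 340.032 MJ
Route 3: 634500 × 0.1 × 0.08 × 0.15 × 0.19 = 144.666 MJ
Total at Species P: 2315.454 + 340.032 + 144.666 = 2800.152 MJ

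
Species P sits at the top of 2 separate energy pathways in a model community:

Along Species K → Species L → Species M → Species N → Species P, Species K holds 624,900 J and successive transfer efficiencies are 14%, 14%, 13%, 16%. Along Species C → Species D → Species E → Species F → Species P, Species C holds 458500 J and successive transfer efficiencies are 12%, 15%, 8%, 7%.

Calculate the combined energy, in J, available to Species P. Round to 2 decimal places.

300.98 J

Via Species K: 624900 × 0.14 × 0.14 × 0.13 × 0.16 = 254.759232 J
Via Species C: 458500 × 0.12 × 0.15 × 0.08 × 0.07 = 46.2168 J
Total at Species P: 254.759232 + 46.2168 = 300.976032 J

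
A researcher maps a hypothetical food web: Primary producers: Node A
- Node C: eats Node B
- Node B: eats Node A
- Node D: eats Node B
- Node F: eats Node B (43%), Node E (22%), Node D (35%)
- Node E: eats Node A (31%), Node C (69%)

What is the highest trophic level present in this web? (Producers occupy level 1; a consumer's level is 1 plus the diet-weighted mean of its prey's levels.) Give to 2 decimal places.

Node B: 1 + 1 = 2
Node C: 1 + 2 = 3
Node D: 1 + 2 = 3
Node E: 1 + (0.31×1 + 0.69×3) = 3.38
Node F: 1 + (0.43×2 + 0.22×3.38 + 0.35×3) = 3.6536

3.65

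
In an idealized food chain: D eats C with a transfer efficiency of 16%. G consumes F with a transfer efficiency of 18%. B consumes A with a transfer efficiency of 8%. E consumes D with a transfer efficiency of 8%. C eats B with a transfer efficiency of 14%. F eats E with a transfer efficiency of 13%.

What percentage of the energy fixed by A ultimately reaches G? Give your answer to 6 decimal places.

Product of link efficiencies: 0.08 × 0.14 × 0.16 × 0.08 × 0.13 × 0.18 = 0.000003354624
As a percentage: 0.000003354624 × 100 = 0.000335%

0.000335%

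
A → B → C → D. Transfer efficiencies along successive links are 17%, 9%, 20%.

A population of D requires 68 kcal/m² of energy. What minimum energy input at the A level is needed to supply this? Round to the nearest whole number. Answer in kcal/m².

Cumulative transfer efficiency: 0.17 × 0.09 × 0.2 = 0.00306
A energy = 68 / 0.00306 = 22222 kcal/m²

22222 kcal/m²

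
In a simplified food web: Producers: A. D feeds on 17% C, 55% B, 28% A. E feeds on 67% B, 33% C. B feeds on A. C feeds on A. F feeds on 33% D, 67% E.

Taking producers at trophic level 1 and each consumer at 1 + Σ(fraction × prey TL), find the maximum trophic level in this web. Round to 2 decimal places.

B: 1 + 1 = 2
C: 1 + 1 = 2
D: 1 + (0.17×2 + 0.55×2 + 0.28×1) = 2.72
E: 1 + (0.67×2 + 0.33×2) = 3
F: 1 + (0.33×2.72 + 0.67×3) = 3.9076

3.91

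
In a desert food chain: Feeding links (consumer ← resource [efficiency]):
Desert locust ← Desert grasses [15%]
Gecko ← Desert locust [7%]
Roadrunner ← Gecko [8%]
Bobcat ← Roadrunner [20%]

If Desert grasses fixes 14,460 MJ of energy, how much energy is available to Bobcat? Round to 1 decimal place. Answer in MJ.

Desert locust: 14460 × 0.15 = 2169 MJ
Gecko: 2169 × 0.07 = 151.83 MJ
Roadrunner: 151.83 × 0.08 = 12.1464 MJ
Bobcat: 12.1464 × 0.2 = 2.42928 MJ

2.4 MJ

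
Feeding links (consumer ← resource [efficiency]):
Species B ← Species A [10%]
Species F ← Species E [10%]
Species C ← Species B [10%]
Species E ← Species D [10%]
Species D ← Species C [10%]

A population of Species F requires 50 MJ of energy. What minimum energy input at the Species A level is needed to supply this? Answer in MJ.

5000000 MJ

Cumulative transfer efficiency: 0.1 × 0.1 × 0.1 × 0.1 × 0.1 = 0.00001
Species A energy = 50 / 0.00001 = 5000000 MJ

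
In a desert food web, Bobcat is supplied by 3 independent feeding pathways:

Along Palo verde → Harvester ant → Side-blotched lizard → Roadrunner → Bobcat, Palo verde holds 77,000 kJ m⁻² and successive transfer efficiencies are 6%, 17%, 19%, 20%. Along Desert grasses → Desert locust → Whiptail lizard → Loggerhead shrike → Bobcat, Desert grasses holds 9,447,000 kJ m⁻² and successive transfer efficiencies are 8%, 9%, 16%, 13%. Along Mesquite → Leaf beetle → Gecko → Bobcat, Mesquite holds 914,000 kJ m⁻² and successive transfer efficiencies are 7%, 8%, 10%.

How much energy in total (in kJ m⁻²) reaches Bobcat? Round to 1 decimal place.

Via Palo verde: 77000 × 0.06 × 0.17 × 0.19 × 0.2 = 29.8452 kJ m⁻²
Via Desert grasses: 9447000 × 0.08 × 0.09 × 0.16 × 0.13 = 1414.78272 kJ m⁻²
Via Mesquite: 914000 × 0.07 × 0.08 × 0.1 = 511.84 kJ m⁻²
Total at Bobcat: 29.8452 + 1414.78272 + 511.84 = 1956.46792 kJ m⁻²

1956.5 kJ m⁻²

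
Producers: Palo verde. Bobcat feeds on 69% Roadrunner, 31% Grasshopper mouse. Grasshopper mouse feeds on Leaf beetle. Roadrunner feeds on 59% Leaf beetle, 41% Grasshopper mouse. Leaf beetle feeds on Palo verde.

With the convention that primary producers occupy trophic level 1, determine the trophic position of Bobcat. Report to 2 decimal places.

4.28

Leaf beetle: 1 + 1 = 2
Grasshopper mouse: 1 + 2 = 3
Roadrunner: 1 + (0.59×2 + 0.41×3) = 3.41
Bobcat: 1 + (0.69×3.41 + 0.31×3) = 4.2829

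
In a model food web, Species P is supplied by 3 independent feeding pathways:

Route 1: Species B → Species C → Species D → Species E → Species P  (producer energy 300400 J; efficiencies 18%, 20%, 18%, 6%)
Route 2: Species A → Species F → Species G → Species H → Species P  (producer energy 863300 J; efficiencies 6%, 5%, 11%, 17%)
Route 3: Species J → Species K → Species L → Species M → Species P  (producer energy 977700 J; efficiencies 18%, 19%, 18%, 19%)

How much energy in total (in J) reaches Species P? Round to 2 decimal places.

Route 1: 300400 × 0.18 × 0.2 × 0.18 × 0.06 = 116.79552 J
Route 2: 863300 × 0.06 × 0.05 × 0.11 × 0.17 = 48.43113 J
Route 3: 977700 × 0.18 × 0.19 × 0.18 × 0.19 = 1143.557028 J
Total at Species P: 116.79552 + 48.43113 + 1143.557028 = 1308.783678 J

1308.78 J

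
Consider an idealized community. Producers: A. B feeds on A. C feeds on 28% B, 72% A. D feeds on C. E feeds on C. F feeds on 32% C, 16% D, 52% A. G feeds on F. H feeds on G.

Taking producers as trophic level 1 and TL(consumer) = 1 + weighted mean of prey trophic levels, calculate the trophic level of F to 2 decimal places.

2.77

B: 1 + 1 = 2
C: 1 + (0.28×2 + 0.72×1) = 2.28
D: 1 + 2.28 = 3.28
E: 1 + 2.28 = 3.28
F: 1 + (0.32×2.28 + 0.16×3.28 + 0.52×1) = 2.7744
G: 1 + 2.7744 = 3.7744
H: 1 + 3.7744 = 4.7744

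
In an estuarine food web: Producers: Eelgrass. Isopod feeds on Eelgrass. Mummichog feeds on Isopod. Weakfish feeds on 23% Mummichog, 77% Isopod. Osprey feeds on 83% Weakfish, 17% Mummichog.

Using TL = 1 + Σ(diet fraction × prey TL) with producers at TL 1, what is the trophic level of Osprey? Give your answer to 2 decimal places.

Isopod: 1 + 1 = 2
Mummichog: 1 + 2 = 3
Weakfish: 1 + (0.23×3 + 0.77×2) = 3.23
Osprey: 1 + (0.83×3.23 + 0.17×3) = 4.1909

4.19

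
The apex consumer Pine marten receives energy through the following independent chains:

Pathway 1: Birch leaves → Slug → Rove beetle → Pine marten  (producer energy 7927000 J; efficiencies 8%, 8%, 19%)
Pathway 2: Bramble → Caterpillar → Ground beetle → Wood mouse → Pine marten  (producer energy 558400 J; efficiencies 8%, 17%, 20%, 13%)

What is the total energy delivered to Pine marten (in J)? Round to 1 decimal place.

9836.7 J

Pathway 1: 7927000 × 0.08 × 0.08 × 0.19 = 9639.232 J
Pathway 2: 558400 × 0.08 × 0.17 × 0.2 × 0.13 = 197.45024 J
Total at Pine marten: 9639.232 + 197.45024 = 9836.68224 J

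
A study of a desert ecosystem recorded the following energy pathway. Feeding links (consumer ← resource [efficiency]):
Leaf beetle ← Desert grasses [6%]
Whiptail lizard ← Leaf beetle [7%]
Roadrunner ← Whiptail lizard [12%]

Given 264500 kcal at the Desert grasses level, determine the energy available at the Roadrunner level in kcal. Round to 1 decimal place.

133.3 kcal

Leaf beetle: 264500 × 0.06 = 15870 kcal
Whiptail lizard: 15870 × 0.07 = 1110.9 kcal
Roadrunner: 1110.9 × 0.12 = 133.308 kcal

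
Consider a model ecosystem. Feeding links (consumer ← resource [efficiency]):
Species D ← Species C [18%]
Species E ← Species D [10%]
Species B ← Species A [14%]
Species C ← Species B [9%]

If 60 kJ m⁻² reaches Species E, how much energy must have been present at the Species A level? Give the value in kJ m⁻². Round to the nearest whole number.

264550 kJ m⁻²

Cumulative transfer efficiency: 0.14 × 0.09 × 0.18 × 0.1 = 0.0002268
Species A energy = 60 / 0.0002268 = 264550 kJ m⁻²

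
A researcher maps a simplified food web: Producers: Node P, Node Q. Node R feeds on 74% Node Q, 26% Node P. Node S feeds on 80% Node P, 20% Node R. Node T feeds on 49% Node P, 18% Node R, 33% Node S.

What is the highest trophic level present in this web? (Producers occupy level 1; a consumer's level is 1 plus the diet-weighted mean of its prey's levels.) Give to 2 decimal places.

2.58

Node R: 1 + (0.74×1 + 0.26×1) = 2
Node S: 1 + (0.8×1 + 0.2×2) = 2.2
Node T: 1 + (0.49×1 + 0.18×2 + 0.33×2.2) = 2.576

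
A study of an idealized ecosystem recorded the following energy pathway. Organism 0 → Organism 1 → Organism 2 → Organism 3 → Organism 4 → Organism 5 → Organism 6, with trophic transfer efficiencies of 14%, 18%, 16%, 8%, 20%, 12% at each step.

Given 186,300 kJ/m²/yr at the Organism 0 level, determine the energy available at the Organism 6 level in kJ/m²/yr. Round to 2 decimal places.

Organism 1: 186300 × 0.14 = 26082 kJ/m²/yr
Organism 2: 26082 × 0.18 = 4694.76 kJ/m²/yr
Organism 3: 4694.76 × 0.16 = 751.1616 kJ/m²/yr
Organism 4: 751.1616 × 0.08 = 60.092928 kJ/m²/yr
Organism 5: 60.092928 × 0.2 = 12.0185856 kJ/m²/yr
Organism 6: 12.0185856 × 0.12 = 1.442230272 kJ/m²/yr

1.44 kJ/m²/yr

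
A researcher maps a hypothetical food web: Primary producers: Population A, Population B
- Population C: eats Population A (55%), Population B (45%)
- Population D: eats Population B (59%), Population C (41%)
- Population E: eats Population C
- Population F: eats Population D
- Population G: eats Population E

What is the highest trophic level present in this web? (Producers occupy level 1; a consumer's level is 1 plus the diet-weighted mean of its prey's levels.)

Population C: 1 + (0.55×1 + 0.45×1) = 2
Population D: 1 + (0.59×1 + 0.41×2) = 2.41
Population E: 1 + 2 = 3
Population F: 1 + 2.41 = 3.41
Population G: 1 + 3 = 4

4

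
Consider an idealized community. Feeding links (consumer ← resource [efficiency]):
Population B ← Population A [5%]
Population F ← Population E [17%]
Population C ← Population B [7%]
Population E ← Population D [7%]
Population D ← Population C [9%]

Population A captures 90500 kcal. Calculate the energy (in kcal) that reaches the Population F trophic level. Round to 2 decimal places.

Population B: 90500 × 0.05 = 4525 kcal
Population C: 4525 × 0.07 = 316.75 kcal
Population D: 316.75 × 0.09 = 28.5075 kcal
Population E: 28.5075 × 0.07 = 1.995525 kcal
Population F: 1.995525 × 0.17 = 0.33923925 kcal

0.34 kcal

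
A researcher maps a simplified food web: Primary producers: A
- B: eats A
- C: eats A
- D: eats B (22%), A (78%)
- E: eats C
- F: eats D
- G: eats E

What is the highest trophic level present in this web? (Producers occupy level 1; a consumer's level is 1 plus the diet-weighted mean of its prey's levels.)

B: 1 + 1 = 2
C: 1 + 1 = 2
D: 1 + (0.22×2 + 0.78×1) = 2.22
E: 1 + 2 = 3
F: 1 + 2.22 = 3.22
G: 1 + 3 = 4

4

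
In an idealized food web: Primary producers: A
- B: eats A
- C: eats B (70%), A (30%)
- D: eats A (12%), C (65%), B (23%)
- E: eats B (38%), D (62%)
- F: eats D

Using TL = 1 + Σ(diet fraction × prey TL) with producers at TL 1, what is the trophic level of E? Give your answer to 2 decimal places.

3.83

B: 1 + 1 = 2
C: 1 + (0.7×2 + 0.3×1) = 2.7
D: 1 + (0.12×1 + 0.65×2.7 + 0.23×2) = 3.335
E: 1 + (0.38×2 + 0.62×3.335) = 3.8277
F: 1 + 3.335 = 4.335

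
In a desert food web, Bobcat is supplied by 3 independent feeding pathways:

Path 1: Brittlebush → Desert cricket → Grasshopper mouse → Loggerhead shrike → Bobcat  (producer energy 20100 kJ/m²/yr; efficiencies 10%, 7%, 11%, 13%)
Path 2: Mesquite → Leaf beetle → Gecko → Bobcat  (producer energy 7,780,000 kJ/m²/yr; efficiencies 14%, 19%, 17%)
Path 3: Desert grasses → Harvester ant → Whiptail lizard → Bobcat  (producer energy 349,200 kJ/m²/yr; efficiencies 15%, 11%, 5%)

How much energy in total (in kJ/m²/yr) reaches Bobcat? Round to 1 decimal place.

35471.3 kJ/m²/yr

Path 1: 20100 × 0.1 × 0.07 × 0.11 × 0.13 = 2.01201 kJ/m²/yr
Path 2: 7780000 × 0.14 × 0.19 × 0.17 = 35181.16 kJ/m²/yr
Path 3: 349200 × 0.15 × 0.11 × 0.05 = 288.09 kJ/m²/yr
Total at Bobcat: 2.01201 + 35181.16 + 288.09 = 35471.26201 kJ/m²/yr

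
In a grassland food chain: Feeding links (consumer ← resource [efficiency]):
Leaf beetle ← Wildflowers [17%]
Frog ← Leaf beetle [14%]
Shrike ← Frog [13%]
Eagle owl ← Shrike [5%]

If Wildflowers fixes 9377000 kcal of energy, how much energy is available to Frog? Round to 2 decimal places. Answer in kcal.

223172.60 kcal

Leaf beetle: 9377000 × 0.17 = 1594090 kcal
Frog: 1594090 × 0.14 = 223172.6 kcal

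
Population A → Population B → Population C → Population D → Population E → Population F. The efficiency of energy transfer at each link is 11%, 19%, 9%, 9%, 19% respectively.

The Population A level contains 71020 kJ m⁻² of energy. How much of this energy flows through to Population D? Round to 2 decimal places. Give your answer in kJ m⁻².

Population B: 71020 × 0.11 = 7812.2 kJ m⁻²
Population C: 7812.2 × 0.19 = 1484.318 kJ m⁻²
Population D: 1484.318 × 0.09 = 133.58862 kJ m⁻²

133.59 kJ m⁻²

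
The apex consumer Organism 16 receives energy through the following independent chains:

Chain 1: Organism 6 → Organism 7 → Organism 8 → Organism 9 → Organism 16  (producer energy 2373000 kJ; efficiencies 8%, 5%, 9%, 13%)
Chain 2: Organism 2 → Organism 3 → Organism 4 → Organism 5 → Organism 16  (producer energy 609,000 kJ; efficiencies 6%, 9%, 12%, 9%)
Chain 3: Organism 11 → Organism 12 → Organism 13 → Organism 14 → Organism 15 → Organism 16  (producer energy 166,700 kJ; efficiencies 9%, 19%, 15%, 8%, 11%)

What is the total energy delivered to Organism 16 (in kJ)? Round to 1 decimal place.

150.3 kJ

Chain 1: 2373000 × 0.08 × 0.05 × 0.09 × 0.13 = 111.0564 kJ
Chain 2: 609000 × 0.06 × 0.09 × 0.12 × 0.09 = 35.51688 kJ
Chain 3: 166700 × 0.09 × 0.19 × 0.15 × 0.08 × 0.11 = 3.7627524 kJ
Total at Organism 16: 111.0564 + 35.51688 + 3.7627524 = 150.3360324 kJ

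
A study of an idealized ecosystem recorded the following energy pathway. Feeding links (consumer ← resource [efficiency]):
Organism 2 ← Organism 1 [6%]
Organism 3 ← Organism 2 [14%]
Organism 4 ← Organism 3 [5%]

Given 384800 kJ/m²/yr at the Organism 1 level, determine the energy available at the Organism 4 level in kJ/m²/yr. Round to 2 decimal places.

161.62 kJ/m²/yr

Organism 2: 384800 × 0.06 = 23088 kJ/m²/yr
Organism 3: 23088 × 0.14 = 3232.32 kJ/m²/yr
Organism 4: 3232.32 × 0.05 = 161.616 kJ/m²/yr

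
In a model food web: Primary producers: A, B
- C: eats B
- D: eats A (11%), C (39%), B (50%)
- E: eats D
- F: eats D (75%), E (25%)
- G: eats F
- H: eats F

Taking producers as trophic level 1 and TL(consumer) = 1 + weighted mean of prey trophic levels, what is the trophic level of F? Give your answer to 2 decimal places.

C: 1 + 1 = 2
D: 1 + (0.11×1 + 0.39×2 + 0.5×1) = 2.39
E: 1 + 2.39 = 3.39
F: 1 + (0.75×2.39 + 0.25×3.39) = 3.64
G: 1 + 3.64 = 4.64
H: 1 + 3.64 = 4.64

3.64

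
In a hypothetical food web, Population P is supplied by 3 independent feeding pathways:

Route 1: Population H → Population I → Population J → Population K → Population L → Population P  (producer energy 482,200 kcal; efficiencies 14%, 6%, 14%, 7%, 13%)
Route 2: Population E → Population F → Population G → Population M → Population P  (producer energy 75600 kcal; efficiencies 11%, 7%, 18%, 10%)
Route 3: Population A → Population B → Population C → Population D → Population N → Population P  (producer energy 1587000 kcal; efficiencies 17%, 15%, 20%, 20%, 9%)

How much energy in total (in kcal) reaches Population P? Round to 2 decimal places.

Route 1: 482200 × 0.14 × 0.06 × 0.14 × 0.07 × 0.13 = 5.16031152 kcal
Route 2: 75600 × 0.11 × 0.07 × 0.18 × 0.1 = 10.47816 kcal
Route 3: 1587000 × 0.17 × 0.15 × 0.2 × 0.2 × 0.09 = 145.6866 kcal
Total at Population P: 5.16031152 + 10.47816 + 145.6866 = 161.32507152 kcal

161.33 kcal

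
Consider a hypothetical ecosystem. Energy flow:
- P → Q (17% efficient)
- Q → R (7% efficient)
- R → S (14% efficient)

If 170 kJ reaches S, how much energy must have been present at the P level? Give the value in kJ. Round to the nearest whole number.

102041 kJ

Cumulative transfer efficiency: 0.17 × 0.07 × 0.14 = 0.001666
P energy = 170 / 0.001666 = 102041 kJ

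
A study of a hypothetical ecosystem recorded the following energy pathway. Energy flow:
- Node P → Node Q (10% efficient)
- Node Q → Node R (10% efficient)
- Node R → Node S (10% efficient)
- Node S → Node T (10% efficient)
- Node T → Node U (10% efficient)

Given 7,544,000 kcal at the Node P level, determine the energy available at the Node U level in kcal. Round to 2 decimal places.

75.44 kcal

Node Q: 7544000 × 0.1 = 754400 kcal
Node R: 754400 × 0.1 = 75440 kcal
Node S: 75440 × 0.1 = 7544 kcal
Node T: 7544 × 0.1 = 754.4 kcal
Node U: 754.4 × 0.1 = 75.44 kcal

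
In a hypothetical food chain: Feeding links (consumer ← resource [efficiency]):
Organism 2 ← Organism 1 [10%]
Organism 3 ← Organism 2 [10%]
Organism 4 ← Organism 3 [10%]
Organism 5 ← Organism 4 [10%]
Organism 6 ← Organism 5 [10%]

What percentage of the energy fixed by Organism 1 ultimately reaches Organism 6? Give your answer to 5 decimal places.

0.00100%

Product of link efficiencies: 0.1 × 0.1 × 0.1 × 0.1 × 0.1 = 0.00001
As a percentage: 0.00001 × 100 = 0.00100%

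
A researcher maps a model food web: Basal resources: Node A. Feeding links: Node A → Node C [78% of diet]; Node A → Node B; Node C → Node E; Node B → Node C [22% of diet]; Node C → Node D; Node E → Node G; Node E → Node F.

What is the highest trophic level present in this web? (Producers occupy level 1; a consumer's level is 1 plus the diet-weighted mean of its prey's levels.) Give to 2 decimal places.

Node B: 1 + 1 = 2
Node C: 1 + (0.22×2 + 0.78×1) = 2.22
Node D: 1 + 2.22 = 3.22
Node E: 1 + 2.22 = 3.22
Node F: 1 + 3.22 = 4.22
Node G: 1 + 3.22 = 4.22

4.22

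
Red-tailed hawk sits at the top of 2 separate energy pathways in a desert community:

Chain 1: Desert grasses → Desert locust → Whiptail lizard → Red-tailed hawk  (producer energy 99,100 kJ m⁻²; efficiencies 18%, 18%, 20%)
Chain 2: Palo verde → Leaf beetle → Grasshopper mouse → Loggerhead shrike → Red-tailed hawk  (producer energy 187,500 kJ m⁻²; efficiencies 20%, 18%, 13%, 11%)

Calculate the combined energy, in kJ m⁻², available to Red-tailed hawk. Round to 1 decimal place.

738.7 kJ m⁻²

Chain 1: 99100 × 0.18 × 0.18 × 0.2 = 642.168 kJ m⁻²
Chain 2: 187500 × 0.2 × 0.18 × 0.13 × 0.11 = 96.525 kJ m⁻²
Total at Red-tailed hawk: 642.168 + 96.525 = 738.693 kJ m⁻²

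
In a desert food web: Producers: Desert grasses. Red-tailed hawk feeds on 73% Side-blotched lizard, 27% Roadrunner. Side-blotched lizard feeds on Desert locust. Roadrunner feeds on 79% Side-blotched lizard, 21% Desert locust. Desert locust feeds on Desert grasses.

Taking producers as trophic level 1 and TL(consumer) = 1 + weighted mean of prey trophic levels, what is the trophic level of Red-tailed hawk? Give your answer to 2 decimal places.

Desert locust: 1 + 1 = 2
Side-blotched lizard: 1 + 2 = 3
Roadrunner: 1 + (0.79×3 + 0.21×2) = 3.79
Red-tailed hawk: 1 + (0.73×3 + 0.27×3.79) = 4.2133

4.21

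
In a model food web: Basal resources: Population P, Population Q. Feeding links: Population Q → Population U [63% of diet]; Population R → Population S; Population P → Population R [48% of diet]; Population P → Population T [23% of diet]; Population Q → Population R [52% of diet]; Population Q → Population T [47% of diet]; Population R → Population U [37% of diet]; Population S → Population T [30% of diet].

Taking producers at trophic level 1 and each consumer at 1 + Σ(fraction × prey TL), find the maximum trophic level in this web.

3

Population R: 1 + (0.48×1 + 0.52×1) = 2
Population S: 1 + 2 = 3
Population T: 1 + (0.47×1 + 0.3×3 + 0.23×1) = 2.6
Population U: 1 + (0.63×1 + 0.37×2) = 2.37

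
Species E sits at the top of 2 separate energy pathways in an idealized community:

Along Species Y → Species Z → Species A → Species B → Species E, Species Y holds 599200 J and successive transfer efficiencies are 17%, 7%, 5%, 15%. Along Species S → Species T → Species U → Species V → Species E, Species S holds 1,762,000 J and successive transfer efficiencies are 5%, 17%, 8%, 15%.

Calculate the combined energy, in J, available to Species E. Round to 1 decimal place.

233.2 J

Via Species Y: 599200 × 0.17 × 0.07 × 0.05 × 0.15 = 53.4786 J
Via Species S: 1762000 × 0.05 × 0.17 × 0.08 × 0.15 = 179.724 J
Total at Species E: 53.4786 + 179.724 = 233.2026 J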